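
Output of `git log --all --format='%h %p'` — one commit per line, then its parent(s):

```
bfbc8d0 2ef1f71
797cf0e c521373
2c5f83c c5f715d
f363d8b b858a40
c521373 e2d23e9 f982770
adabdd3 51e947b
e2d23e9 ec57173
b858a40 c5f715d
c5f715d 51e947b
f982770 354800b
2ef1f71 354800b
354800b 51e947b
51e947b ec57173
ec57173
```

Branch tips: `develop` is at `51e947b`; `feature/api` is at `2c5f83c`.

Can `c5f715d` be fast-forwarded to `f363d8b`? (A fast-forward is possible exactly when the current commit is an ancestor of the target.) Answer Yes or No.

Yes

A fast-forward from c5f715d to f363d8b is possible iff c5f715d is an ancestor of f363d8b.
Ancestors of f363d8b: {51e947b, b858a40, c5f715d, ec57173, f363d8b}.
c5f715d is among them, so fast-forward is possible.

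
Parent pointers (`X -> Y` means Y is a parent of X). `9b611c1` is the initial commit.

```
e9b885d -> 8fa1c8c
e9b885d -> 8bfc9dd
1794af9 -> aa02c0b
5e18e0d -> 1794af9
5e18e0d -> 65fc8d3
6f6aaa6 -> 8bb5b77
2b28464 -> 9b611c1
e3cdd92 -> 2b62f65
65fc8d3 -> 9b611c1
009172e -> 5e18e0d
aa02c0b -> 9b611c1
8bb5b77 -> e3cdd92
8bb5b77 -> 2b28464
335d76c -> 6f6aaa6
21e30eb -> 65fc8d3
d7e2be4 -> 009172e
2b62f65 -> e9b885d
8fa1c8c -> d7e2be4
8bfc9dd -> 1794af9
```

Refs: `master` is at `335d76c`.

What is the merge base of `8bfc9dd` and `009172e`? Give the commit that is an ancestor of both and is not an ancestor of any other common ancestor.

Ancestors of 8bfc9dd: {1794af9, 8bfc9dd, 9b611c1, aa02c0b}.
Ancestors of 009172e: {009172e, 1794af9, 5e18e0d, 65fc8d3, 9b611c1, aa02c0b}.
Common ancestors: {1794af9, 9b611c1, aa02c0b}.
Among these, 1794af9 is not an ancestor of any other common ancestor — it is the merge base.

1794af9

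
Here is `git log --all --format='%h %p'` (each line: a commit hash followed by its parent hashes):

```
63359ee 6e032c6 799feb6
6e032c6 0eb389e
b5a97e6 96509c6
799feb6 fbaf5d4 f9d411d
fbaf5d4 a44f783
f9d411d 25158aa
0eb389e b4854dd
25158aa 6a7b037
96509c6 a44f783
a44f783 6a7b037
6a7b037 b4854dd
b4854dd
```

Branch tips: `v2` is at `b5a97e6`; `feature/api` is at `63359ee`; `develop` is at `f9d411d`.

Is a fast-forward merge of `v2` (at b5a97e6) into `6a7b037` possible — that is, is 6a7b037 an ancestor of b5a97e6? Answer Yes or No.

A fast-forward from 6a7b037 to b5a97e6 is possible iff 6a7b037 is an ancestor of b5a97e6.
Ancestors of b5a97e6: {6a7b037, 96509c6, a44f783, b4854dd, b5a97e6}.
6a7b037 is among them, so fast-forward is possible.

Yes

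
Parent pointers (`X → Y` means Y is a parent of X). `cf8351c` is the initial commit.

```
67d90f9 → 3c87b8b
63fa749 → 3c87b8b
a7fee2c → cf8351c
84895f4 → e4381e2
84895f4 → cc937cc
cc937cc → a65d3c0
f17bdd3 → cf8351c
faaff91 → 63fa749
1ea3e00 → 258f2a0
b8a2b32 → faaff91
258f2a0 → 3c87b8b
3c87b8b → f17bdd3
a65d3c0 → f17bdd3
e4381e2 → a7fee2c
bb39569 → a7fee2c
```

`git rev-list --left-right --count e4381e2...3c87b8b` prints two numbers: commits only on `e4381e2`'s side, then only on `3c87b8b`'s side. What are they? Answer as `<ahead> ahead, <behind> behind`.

2 ahead, 2 behind

Reachable from e4381e2: {a7fee2c, cf8351c, e4381e2}.
Reachable from 3c87b8b: {3c87b8b, cf8351c, f17bdd3}.
Only in e4381e2's history (ahead): {a7fee2c, e4381e2} — 2.
Only in 3c87b8b's history (behind): {3c87b8b, f17bdd3} — 2.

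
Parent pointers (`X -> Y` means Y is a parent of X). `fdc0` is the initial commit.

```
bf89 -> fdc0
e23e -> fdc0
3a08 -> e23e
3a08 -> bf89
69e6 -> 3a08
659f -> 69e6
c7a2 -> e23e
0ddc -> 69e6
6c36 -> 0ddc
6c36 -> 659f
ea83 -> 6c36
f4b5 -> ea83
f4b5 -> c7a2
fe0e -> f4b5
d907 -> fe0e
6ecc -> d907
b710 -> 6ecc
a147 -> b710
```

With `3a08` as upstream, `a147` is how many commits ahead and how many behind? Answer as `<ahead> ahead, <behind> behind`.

12 ahead, 0 behind

Reachable from a147: {0ddc, 3a08, 659f, 69e6, 6c36, 6ecc, a147, b710, bf89, c7a2, d907, e23e, ea83, f4b5, fdc0, fe0e}.
Reachable from 3a08: {3a08, bf89, e23e, fdc0}.
Only in a147's history (ahead): {0ddc, 659f, 69e6, 6c36, 6ecc, a147, b710, c7a2, d907, ea83, f4b5, fe0e} — 12.
Only in 3a08's history (behind): {} — 0.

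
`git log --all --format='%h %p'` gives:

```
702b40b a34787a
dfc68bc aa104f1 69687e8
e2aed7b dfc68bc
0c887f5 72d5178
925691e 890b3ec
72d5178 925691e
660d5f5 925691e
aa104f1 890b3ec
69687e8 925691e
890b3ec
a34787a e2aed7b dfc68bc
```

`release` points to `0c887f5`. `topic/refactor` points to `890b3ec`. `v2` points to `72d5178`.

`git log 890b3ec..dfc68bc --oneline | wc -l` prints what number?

Reachable from dfc68bc: {69687e8, 890b3ec, 925691e, aa104f1, dfc68bc}.
Reachable from 890b3ec: {890b3ec}.
In dfc68bc's history but not 890b3ec's: {69687e8, 925691e, aa104f1, dfc68bc} — 4 commits.

4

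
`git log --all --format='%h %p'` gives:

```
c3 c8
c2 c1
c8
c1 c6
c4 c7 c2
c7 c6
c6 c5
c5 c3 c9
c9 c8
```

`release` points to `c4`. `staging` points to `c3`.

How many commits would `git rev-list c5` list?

4

Walking parent pointers from c5: reachable set = {c3, c5, c8, c9}.
That is 4 commits.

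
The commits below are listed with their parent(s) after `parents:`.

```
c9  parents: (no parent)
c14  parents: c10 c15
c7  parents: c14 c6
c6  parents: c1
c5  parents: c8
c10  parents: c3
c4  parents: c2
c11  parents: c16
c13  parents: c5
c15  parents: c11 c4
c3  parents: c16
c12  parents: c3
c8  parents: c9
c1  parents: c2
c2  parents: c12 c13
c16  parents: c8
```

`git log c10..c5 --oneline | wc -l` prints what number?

1

Reachable from c5: {c5, c8, c9}.
Reachable from c10: {c10, c16, c3, c8, c9}.
In c5's history but not c10's: {c5} — 1 commit.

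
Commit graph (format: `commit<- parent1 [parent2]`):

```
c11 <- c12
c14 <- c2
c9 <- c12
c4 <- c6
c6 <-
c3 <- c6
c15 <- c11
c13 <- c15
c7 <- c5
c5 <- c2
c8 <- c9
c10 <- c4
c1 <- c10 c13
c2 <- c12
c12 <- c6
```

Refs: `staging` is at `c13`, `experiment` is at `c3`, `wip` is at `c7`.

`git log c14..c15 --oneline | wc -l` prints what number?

2

Reachable from c15: {c11, c12, c15, c6}.
Reachable from c14: {c12, c14, c2, c6}.
In c15's history but not c14's: {c11, c15} — 2 commits.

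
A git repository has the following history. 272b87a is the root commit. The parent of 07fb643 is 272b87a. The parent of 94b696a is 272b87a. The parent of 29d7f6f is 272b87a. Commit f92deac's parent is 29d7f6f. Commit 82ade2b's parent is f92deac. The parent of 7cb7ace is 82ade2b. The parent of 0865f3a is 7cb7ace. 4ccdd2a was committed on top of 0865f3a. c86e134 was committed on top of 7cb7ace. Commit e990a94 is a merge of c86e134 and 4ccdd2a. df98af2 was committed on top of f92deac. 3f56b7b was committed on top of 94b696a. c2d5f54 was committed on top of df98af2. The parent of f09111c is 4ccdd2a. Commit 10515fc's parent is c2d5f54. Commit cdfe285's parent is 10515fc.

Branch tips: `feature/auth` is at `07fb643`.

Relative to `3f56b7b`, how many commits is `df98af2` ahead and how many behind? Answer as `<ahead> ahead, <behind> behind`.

3 ahead, 2 behind

Reachable from df98af2: {272b87a, 29d7f6f, df98af2, f92deac}.
Reachable from 3f56b7b: {272b87a, 3f56b7b, 94b696a}.
Only in df98af2's history (ahead): {29d7f6f, df98af2, f92deac} — 3.
Only in 3f56b7b's history (behind): {3f56b7b, 94b696a} — 2.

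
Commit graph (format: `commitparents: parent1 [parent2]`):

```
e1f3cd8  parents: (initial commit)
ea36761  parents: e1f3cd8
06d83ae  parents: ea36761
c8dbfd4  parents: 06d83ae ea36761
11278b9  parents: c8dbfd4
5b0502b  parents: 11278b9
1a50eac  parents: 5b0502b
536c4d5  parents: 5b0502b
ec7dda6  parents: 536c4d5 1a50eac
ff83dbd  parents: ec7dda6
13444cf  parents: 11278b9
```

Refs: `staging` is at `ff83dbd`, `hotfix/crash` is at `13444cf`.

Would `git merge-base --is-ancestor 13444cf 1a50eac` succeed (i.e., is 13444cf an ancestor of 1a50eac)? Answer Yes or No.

No

Ancestors of 1a50eac: {06d83ae, 11278b9, 1a50eac, 5b0502b, c8dbfd4, e1f3cd8, ea36761}.
13444cf is not in that set, so it is not an ancestor of 1a50eac.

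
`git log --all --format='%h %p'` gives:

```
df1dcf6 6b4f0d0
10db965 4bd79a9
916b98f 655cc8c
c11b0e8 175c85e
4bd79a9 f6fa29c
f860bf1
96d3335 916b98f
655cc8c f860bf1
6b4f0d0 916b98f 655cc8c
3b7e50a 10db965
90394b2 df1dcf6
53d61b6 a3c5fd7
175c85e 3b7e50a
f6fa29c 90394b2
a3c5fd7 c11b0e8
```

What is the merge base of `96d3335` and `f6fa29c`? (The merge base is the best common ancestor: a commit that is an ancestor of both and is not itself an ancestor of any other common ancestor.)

916b98f

Ancestors of 96d3335: {655cc8c, 916b98f, 96d3335, f860bf1}.
Ancestors of f6fa29c: {655cc8c, 6b4f0d0, 90394b2, 916b98f, df1dcf6, f6fa29c, f860bf1}.
Common ancestors: {655cc8c, 916b98f, f860bf1}.
Among these, 916b98f is not an ancestor of any other common ancestor — it is the merge base.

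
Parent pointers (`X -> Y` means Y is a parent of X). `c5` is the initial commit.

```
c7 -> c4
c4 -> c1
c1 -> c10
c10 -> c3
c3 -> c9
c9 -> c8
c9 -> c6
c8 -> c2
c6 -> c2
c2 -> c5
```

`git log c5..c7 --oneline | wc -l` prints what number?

9

Reachable from c7: {c1, c10, c2, c3, c4, c5, c6, c7, c8, c9}.
Reachable from c5: {c5}.
In c7's history but not c5's: {c1, c10, c2, c3, c4, c6, c7, c8, c9} — 9 commits.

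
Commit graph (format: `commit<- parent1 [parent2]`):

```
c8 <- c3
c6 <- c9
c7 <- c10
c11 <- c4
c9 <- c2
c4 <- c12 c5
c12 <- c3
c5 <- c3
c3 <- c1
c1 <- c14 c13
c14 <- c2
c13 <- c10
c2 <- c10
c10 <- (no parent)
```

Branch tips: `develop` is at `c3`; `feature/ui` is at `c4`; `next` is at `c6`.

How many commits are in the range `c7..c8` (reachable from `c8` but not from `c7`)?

6

Reachable from c8: {c1, c10, c13, c14, c2, c3, c8}.
Reachable from c7: {c10, c7}.
In c8's history but not c7's: {c1, c13, c14, c2, c3, c8} — 6 commits.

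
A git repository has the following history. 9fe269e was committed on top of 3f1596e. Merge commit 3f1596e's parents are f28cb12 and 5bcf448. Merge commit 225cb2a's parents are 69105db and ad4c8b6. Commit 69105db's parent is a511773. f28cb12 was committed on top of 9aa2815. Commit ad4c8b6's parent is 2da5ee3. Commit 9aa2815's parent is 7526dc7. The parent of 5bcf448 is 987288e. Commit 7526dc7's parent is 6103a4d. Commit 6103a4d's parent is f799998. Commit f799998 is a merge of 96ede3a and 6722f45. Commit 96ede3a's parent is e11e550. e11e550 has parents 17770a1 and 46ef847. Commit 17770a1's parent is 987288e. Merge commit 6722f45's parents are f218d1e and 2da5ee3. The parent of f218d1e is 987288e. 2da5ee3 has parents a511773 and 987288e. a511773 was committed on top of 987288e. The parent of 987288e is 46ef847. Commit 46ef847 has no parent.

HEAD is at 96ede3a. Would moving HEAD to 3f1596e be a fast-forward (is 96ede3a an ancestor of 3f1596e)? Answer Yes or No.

Yes

A fast-forward from 96ede3a to 3f1596e is possible iff 96ede3a is an ancestor of 3f1596e.
Ancestors of 3f1596e: {17770a1, 2da5ee3, 3f1596e, 46ef847, 5bcf448, 6103a4d, 6722f45, 7526dc7, 96ede3a, 987288e, 9aa2815, a511773, e11e550, f218d1e, f28cb12, f799998}.
96ede3a is among them, so fast-forward is possible.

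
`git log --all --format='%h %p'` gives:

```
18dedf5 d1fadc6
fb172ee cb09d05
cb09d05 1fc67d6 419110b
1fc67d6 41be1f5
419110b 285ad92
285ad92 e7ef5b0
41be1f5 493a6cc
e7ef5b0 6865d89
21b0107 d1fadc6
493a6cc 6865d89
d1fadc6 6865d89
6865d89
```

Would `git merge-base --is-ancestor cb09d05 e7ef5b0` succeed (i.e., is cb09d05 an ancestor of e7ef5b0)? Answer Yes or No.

No

Ancestors of e7ef5b0: {6865d89, e7ef5b0}.
cb09d05 is not in that set, so it is not an ancestor of e7ef5b0.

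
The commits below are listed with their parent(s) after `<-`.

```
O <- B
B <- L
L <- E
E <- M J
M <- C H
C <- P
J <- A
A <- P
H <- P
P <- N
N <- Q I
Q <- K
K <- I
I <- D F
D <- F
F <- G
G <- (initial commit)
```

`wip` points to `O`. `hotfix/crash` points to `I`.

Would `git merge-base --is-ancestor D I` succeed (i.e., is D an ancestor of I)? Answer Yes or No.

Yes

Ancestors of I (commits reachable by following parents): {D, F, G, I}.
D is in that set, so it is an ancestor of I.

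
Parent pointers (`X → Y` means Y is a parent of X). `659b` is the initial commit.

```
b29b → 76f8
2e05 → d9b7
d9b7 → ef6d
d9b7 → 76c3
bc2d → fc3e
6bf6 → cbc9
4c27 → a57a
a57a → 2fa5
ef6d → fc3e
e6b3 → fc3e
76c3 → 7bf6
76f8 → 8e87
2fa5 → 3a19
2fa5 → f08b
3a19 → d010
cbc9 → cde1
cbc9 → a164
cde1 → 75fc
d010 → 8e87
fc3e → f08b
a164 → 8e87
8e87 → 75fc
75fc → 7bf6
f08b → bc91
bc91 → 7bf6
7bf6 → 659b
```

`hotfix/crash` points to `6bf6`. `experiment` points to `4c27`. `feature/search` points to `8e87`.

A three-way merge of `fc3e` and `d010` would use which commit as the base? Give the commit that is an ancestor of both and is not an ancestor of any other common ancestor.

Ancestors of fc3e: {659b, 7bf6, bc91, f08b, fc3e}.
Ancestors of d010: {659b, 75fc, 7bf6, 8e87, d010}.
Common ancestors: {659b, 7bf6}.
Among these, 7bf6 is not an ancestor of any other common ancestor — it is the merge base.

7bf6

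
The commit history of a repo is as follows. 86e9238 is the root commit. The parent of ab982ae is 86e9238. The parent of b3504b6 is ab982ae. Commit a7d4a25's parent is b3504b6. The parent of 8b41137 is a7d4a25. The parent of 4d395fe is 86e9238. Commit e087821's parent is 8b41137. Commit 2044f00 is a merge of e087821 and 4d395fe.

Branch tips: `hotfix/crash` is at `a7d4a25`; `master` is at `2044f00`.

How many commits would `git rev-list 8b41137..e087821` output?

Reachable from e087821: {86e9238, 8b41137, a7d4a25, ab982ae, b3504b6, e087821}.
Reachable from 8b41137: {86e9238, 8b41137, a7d4a25, ab982ae, b3504b6}.
In e087821's history but not 8b41137's: {e087821} — 1 commit.

1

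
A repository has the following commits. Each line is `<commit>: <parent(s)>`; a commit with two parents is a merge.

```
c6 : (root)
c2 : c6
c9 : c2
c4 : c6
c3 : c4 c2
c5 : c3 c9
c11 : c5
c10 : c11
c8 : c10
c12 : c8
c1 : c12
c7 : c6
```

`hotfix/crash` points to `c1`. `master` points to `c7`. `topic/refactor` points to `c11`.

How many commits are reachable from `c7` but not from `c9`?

1

Reachable from c7: {c6, c7}.
Reachable from c9: {c2, c6, c9}.
In c7's history but not c9's: {c7} — 1 commit.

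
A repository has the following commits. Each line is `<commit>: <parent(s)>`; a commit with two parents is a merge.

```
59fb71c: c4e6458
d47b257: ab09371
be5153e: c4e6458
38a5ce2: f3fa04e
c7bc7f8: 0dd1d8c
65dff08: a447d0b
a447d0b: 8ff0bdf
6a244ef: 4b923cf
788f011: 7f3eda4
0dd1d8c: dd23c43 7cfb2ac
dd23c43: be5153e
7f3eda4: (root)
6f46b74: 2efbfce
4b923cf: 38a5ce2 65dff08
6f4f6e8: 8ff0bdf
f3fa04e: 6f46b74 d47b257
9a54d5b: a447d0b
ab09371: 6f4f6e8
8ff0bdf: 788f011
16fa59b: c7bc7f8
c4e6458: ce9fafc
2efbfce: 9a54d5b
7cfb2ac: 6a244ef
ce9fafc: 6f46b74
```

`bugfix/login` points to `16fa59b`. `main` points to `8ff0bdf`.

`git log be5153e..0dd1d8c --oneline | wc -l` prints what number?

Reachable from 0dd1d8c: {0dd1d8c, 2efbfce, 38a5ce2, 4b923cf, 65dff08, 6a244ef, 6f46b74, 6f4f6e8, 788f011, 7cfb2ac, 7f3eda4, 8ff0bdf, 9a54d5b, a447d0b, ab09371, be5153e, c4e6458, ce9fafc, d47b257, dd23c43, f3fa04e}.
Reachable from be5153e: {2efbfce, 6f46b74, 788f011, 7f3eda4, 8ff0bdf, 9a54d5b, a447d0b, be5153e, c4e6458, ce9fafc}.
In 0dd1d8c's history but not be5153e's: {0dd1d8c, 38a5ce2, 4b923cf, 65dff08, 6a244ef, 6f4f6e8, 7cfb2ac, ab09371, d47b257, dd23c43, f3fa04e} — 11 commits.

11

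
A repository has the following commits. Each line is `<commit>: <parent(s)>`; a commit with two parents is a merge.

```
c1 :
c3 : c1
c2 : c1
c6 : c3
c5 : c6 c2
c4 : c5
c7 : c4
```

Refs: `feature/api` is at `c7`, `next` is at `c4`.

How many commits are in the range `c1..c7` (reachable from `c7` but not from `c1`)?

6

Reachable from c7: {c1, c2, c3, c4, c5, c6, c7}.
Reachable from c1: {c1}.
In c7's history but not c1's: {c2, c3, c4, c5, c6, c7} — 6 commits.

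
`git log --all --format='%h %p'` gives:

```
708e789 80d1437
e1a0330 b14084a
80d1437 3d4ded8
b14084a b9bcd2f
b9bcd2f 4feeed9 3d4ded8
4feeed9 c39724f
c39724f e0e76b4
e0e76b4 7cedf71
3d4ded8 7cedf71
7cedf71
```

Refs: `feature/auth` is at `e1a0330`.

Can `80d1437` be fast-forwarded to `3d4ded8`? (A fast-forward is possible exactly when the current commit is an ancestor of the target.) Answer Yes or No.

No

A fast-forward from 80d1437 to 3d4ded8 is possible iff 80d1437 is an ancestor of 3d4ded8.
Ancestors of 3d4ded8: {3d4ded8, 7cedf71}.
80d1437 is not among them, so fast-forward is not possible.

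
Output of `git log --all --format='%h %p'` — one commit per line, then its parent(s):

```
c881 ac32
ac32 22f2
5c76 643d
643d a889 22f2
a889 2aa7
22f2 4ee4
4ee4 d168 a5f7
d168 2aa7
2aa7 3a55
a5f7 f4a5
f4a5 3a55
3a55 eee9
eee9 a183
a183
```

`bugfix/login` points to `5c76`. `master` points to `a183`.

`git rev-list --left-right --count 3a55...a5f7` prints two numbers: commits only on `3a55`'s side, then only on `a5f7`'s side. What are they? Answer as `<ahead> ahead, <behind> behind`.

Reachable from 3a55: {3a55, a183, eee9}.
Reachable from a5f7: {3a55, a183, a5f7, eee9, f4a5}.
Only in 3a55's history (ahead): {} — 0.
Only in a5f7's history (behind): {a5f7, f4a5} — 2.

0 ahead, 2 behind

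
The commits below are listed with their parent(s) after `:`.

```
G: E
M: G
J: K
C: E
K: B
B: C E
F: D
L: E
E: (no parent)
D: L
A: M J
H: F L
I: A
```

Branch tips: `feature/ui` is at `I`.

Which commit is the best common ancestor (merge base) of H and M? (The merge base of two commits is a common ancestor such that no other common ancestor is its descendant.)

Ancestors of H: {D, E, F, H, L}.
Ancestors of M: {E, G, M}.
Common ancestors: {E}.
The only common ancestor is E, so it is the merge base.

E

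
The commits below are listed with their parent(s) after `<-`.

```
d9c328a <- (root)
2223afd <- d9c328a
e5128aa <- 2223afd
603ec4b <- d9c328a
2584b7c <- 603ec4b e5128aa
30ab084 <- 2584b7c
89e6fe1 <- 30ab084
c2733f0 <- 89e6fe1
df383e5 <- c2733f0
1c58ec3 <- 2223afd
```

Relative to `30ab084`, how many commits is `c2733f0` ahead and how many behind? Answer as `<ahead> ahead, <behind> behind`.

2 ahead, 0 behind

Reachable from c2733f0: {2223afd, 2584b7c, 30ab084, 603ec4b, 89e6fe1, c2733f0, d9c328a, e5128aa}.
Reachable from 30ab084: {2223afd, 2584b7c, 30ab084, 603ec4b, d9c328a, e5128aa}.
Only in c2733f0's history (ahead): {89e6fe1, c2733f0} — 2.
Only in 30ab084's history (behind): {} — 0.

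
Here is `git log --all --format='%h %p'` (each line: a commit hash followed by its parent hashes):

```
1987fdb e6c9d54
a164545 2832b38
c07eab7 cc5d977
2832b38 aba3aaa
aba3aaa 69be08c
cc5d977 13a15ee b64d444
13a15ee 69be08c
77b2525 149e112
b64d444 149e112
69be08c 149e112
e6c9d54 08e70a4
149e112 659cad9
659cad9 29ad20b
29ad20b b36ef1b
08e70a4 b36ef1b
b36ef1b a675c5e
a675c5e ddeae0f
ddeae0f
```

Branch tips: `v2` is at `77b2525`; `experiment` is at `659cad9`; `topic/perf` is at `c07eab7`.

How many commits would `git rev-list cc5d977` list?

10

Walking parent pointers from cc5d977: reachable set = {13a15ee, 149e112, 29ad20b, 659cad9, 69be08c, a675c5e, b36ef1b, b64d444, cc5d977, ddeae0f}.
That is 10 commits.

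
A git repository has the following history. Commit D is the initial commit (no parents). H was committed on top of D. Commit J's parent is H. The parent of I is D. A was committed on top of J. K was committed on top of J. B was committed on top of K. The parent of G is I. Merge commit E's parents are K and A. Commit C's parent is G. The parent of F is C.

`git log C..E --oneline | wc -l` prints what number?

Reachable from E: {A, D, E, H, J, K}.
Reachable from C: {C, D, G, I}.
In E's history but not C's: {A, E, H, J, K} — 5 commits.

5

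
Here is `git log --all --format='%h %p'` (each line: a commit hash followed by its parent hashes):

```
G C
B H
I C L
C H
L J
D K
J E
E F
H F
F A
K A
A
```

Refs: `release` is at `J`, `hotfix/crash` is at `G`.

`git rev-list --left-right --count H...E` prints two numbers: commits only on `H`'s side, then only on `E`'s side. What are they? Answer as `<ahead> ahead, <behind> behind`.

1 ahead, 1 behind

Reachable from H: {A, F, H}.
Reachable from E: {A, E, F}.
Only in H's history (ahead): {H} — 1.
Only in E's history (behind): {E} — 1.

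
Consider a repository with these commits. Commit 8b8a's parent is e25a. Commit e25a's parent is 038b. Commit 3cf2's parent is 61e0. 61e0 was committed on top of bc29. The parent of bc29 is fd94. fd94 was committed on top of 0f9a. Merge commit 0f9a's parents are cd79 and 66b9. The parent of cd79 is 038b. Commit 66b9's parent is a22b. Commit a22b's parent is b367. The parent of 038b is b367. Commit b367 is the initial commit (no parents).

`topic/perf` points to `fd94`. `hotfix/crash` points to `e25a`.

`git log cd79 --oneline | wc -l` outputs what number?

3

Walking parent pointers from cd79: reachable set = {038b, b367, cd79}.
That is 3 commits.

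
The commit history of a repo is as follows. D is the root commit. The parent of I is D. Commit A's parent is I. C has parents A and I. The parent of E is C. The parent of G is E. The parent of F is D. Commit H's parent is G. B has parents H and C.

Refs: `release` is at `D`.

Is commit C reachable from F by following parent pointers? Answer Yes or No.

Ancestors of F: {D, F}.
C is not in that set, so it is not an ancestor of F.

No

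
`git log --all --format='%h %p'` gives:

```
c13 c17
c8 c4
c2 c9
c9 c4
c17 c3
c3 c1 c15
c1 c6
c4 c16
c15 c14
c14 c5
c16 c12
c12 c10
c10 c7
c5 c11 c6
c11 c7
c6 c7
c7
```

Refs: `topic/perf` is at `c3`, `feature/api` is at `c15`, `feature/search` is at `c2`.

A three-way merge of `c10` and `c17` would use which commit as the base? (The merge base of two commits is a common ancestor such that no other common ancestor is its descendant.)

Ancestors of c10: {c10, c7}.
Ancestors of c17: {c1, c11, c14, c15, c17, c3, c5, c6, c7}.
Common ancestors: {c7}.
The only common ancestor is c7, so it is the merge base.

c7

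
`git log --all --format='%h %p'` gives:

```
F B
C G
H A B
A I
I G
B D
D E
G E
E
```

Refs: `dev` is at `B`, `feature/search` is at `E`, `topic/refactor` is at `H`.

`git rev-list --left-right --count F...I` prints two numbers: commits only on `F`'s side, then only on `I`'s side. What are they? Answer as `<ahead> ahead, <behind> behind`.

3 ahead, 2 behind

Reachable from F: {B, D, E, F}.
Reachable from I: {E, G, I}.
Only in F's history (ahead): {B, D, F} — 3.
Only in I's history (behind): {G, I} — 2.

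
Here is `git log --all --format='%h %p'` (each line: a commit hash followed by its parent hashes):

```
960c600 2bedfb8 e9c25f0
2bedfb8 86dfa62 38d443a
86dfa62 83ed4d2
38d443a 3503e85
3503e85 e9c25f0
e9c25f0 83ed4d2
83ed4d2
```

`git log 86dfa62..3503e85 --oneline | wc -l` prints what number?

2

Reachable from 3503e85: {3503e85, 83ed4d2, e9c25f0}.
Reachable from 86dfa62: {83ed4d2, 86dfa62}.
In 3503e85's history but not 86dfa62's: {3503e85, e9c25f0} — 2 commits.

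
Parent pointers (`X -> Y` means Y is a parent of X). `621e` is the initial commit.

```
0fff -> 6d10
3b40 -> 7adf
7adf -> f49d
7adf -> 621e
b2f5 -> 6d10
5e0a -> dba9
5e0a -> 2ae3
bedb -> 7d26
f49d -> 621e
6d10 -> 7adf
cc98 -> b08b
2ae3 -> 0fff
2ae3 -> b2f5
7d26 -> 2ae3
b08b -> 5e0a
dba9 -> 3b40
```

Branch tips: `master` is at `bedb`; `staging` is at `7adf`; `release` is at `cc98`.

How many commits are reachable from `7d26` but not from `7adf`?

Reachable from 7d26: {0fff, 2ae3, 621e, 6d10, 7adf, 7d26, b2f5, f49d}.
Reachable from 7adf: {621e, 7adf, f49d}.
In 7d26's history but not 7adf's: {0fff, 2ae3, 6d10, 7d26, b2f5} — 5 commits.

5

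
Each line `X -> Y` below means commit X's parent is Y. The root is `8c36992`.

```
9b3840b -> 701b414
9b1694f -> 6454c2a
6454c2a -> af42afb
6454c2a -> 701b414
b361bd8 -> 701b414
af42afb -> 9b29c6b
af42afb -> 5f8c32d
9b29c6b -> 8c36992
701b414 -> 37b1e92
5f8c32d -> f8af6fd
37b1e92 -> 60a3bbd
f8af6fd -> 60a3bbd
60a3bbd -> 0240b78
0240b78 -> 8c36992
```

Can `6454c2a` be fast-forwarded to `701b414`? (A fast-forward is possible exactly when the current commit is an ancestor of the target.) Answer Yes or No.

No

A fast-forward from 6454c2a to 701b414 is possible iff 6454c2a is an ancestor of 701b414.
Ancestors of 701b414: {0240b78, 37b1e92, 60a3bbd, 701b414, 8c36992}.
6454c2a is not among them, so fast-forward is not possible.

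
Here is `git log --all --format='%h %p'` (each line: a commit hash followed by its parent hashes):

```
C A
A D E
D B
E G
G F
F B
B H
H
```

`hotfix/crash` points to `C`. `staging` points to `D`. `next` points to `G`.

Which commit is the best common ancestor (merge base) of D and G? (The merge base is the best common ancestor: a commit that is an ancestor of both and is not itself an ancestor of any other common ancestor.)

Ancestors of D: {B, D, H}.
Ancestors of G: {B, F, G, H}.
Common ancestors: {B, H}.
Among these, B is not an ancestor of any other common ancestor — it is the merge base.

B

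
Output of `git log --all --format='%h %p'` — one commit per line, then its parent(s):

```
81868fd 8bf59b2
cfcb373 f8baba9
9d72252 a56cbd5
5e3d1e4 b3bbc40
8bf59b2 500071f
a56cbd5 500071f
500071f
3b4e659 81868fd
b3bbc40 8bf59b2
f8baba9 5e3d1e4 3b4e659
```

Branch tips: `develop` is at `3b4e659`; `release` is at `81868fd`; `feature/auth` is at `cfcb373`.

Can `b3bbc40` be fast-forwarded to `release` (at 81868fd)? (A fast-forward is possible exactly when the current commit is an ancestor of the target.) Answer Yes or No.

No

A fast-forward from b3bbc40 to 81868fd is possible iff b3bbc40 is an ancestor of 81868fd.
Ancestors of 81868fd: {500071f, 81868fd, 8bf59b2}.
b3bbc40 is not among them, so fast-forward is not possible.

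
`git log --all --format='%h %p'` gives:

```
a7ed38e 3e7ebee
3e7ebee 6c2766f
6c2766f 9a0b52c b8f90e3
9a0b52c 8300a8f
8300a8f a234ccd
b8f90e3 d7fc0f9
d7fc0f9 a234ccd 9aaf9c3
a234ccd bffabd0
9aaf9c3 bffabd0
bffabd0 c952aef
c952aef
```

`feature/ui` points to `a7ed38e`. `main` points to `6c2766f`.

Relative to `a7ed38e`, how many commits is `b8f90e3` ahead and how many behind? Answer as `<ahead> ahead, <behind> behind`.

Reachable from b8f90e3: {9aaf9c3, a234ccd, b8f90e3, bffabd0, c952aef, d7fc0f9}.
Reachable from a7ed38e: {3e7ebee, 6c2766f, 8300a8f, 9a0b52c, 9aaf9c3, a234ccd, a7ed38e, b8f90e3, bffabd0, c952aef, d7fc0f9}.
Only in b8f90e3's history (ahead): {} — 0.
Only in a7ed38e's history (behind): {3e7ebee, 6c2766f, 8300a8f, 9a0b52c, a7ed38e} — 5.

0 ahead, 5 behind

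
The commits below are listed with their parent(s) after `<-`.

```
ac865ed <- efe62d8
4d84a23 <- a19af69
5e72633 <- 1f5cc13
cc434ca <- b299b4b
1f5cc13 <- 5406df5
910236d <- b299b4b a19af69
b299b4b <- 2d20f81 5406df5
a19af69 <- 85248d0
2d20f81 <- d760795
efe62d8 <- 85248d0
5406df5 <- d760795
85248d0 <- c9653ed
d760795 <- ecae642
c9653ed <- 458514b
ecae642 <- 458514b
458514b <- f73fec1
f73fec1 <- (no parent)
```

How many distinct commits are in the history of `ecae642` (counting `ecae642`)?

3

Walking parent pointers from ecae642: reachable set = {458514b, ecae642, f73fec1}.
That is 3 commits.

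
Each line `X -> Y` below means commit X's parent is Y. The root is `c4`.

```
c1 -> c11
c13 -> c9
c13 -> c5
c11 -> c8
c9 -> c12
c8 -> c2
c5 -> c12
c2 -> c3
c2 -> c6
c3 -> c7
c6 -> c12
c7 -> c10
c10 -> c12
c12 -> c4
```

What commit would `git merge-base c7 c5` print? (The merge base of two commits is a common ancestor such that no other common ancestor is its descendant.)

Ancestors of c7: {c10, c12, c4, c7}.
Ancestors of c5: {c12, c4, c5}.
Common ancestors: {c12, c4}.
Among these, c12 is not an ancestor of any other common ancestor — it is the merge base.

c12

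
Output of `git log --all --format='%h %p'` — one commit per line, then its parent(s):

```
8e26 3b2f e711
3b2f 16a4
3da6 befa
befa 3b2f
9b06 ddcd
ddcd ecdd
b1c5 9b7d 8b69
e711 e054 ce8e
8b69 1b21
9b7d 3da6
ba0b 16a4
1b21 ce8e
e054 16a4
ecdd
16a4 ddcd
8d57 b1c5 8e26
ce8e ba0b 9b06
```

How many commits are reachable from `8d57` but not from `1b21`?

10

Reachable from 8d57: {16a4, 1b21, 3b2f, 3da6, 8b69, 8d57, 8e26, 9b06, 9b7d, b1c5, ba0b, befa, ce8e, ddcd, e054, e711, ecdd}.
Reachable from 1b21: {16a4, 1b21, 9b06, ba0b, ce8e, ddcd, ecdd}.
In 8d57's history but not 1b21's: {3b2f, 3da6, 8b69, 8d57, 8e26, 9b7d, b1c5, befa, e054, e711} — 10 commits.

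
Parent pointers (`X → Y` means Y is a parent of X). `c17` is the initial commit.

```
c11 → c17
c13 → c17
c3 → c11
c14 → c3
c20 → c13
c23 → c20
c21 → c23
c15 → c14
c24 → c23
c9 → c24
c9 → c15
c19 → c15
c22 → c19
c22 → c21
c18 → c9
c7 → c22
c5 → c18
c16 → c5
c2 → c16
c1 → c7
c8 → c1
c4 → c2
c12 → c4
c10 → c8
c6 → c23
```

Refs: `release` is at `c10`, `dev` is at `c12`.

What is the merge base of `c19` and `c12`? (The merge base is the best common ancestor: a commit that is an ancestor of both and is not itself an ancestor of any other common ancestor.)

c15

Ancestors of c19: {c11, c14, c15, c17, c19, c3}.
Ancestors of c12: {c11, c12, c13, c14, c15, c16, c17, c18, c2, c20, c23, c24, c3, c4, c5, c9}.
Common ancestors: {c11, c14, c15, c17, c3}.
Among these, c15 is not an ancestor of any other common ancestor — it is the merge base.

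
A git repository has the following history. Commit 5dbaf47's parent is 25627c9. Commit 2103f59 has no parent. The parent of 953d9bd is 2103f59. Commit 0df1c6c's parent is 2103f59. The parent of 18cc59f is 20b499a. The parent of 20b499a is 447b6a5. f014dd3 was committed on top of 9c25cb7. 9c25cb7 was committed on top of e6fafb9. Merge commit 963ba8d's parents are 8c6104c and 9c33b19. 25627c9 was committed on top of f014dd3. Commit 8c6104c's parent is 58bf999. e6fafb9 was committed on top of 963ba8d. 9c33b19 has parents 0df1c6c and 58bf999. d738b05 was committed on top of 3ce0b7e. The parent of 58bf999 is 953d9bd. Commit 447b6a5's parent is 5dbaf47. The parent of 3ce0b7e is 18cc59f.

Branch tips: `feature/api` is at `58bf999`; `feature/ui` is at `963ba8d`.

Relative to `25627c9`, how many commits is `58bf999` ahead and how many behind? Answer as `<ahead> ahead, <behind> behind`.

0 ahead, 8 behind

Reachable from 58bf999: {2103f59, 58bf999, 953d9bd}.
Reachable from 25627c9: {0df1c6c, 2103f59, 25627c9, 58bf999, 8c6104c, 953d9bd, 963ba8d, 9c25cb7, 9c33b19, e6fafb9, f014dd3}.
Only in 58bf999's history (ahead): {} — 0.
Only in 25627c9's history (behind): {0df1c6c, 25627c9, 8c6104c, 963ba8d, 9c25cb7, 9c33b19, e6fafb9, f014dd3} — 8.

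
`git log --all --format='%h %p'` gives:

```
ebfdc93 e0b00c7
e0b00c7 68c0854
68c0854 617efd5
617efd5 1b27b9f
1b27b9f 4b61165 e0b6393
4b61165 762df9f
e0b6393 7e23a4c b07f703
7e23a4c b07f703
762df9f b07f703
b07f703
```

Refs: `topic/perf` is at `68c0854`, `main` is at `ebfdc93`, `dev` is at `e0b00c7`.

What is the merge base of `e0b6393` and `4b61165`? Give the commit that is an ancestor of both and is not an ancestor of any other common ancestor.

Ancestors of e0b6393: {7e23a4c, b07f703, e0b6393}.
Ancestors of 4b61165: {4b61165, 762df9f, b07f703}.
Common ancestors: {b07f703}.
The only common ancestor is b07f703, so it is the merge base.

b07f703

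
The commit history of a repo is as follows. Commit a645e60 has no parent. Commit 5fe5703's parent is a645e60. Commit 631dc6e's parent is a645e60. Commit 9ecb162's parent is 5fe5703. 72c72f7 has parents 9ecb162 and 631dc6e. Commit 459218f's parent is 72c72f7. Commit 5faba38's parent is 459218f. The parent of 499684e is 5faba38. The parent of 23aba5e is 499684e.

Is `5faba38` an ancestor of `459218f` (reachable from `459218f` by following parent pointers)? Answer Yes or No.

No

Ancestors of 459218f: {459218f, 5fe5703, 631dc6e, 72c72f7, 9ecb162, a645e60}.
5faba38 is not in that set, so it is not an ancestor of 459218f.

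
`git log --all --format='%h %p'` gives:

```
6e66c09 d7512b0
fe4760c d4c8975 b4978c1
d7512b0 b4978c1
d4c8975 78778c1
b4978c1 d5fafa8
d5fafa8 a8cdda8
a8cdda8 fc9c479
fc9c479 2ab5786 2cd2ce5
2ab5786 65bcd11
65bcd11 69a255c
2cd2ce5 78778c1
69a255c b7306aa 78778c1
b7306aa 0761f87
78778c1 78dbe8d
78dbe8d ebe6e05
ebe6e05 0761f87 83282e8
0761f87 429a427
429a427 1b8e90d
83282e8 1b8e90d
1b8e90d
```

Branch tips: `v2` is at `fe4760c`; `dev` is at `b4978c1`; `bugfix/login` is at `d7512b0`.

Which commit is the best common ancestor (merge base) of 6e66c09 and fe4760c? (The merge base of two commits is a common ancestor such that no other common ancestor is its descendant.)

b4978c1

Ancestors of 6e66c09: {0761f87, 1b8e90d, 2ab5786, 2cd2ce5, 429a427, 65bcd11, 69a255c, 6e66c09, 78778c1, 78dbe8d, 83282e8, a8cdda8, b4978c1, b7306aa, d5fafa8, d7512b0, ebe6e05, fc9c479}.
Ancestors of fe4760c: {0761f87, 1b8e90d, 2ab5786, 2cd2ce5, 429a427, 65bcd11, 69a255c, 78778c1, 78dbe8d, 83282e8, a8cdda8, b4978c1, b7306aa, d4c8975, d5fafa8, ebe6e05, fc9c479, fe4760c}.
Common ancestors: {0761f87, 1b8e90d, 2ab5786, 2cd2ce5, 429a427, 65bcd11, 69a255c, 78778c1, 78dbe8d, 83282e8, a8cdda8, b4978c1, b7306aa, d5fafa8, ebe6e05, fc9c479}.
Among these, b4978c1 is not an ancestor of any other common ancestor — it is the merge base.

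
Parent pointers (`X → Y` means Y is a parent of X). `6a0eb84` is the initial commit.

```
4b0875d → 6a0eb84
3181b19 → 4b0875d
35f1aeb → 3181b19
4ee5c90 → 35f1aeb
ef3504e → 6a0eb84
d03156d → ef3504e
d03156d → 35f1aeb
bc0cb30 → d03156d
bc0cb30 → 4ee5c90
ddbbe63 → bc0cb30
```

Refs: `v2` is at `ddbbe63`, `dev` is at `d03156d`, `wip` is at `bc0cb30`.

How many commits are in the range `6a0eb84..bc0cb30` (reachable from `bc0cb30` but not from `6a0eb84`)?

7

Reachable from bc0cb30: {3181b19, 35f1aeb, 4b0875d, 4ee5c90, 6a0eb84, bc0cb30, d03156d, ef3504e}.
Reachable from 6a0eb84: {6a0eb84}.
In bc0cb30's history but not 6a0eb84's: {3181b19, 35f1aeb, 4b0875d, 4ee5c90, bc0cb30, d03156d, ef3504e} — 7 commits.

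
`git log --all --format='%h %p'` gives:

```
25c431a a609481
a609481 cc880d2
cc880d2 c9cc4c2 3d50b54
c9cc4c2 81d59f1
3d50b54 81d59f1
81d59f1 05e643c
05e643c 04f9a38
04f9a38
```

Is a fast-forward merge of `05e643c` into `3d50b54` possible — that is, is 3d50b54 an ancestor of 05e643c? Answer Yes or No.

A fast-forward from 3d50b54 to 05e643c is possible iff 3d50b54 is an ancestor of 05e643c.
Ancestors of 05e643c: {04f9a38, 05e643c}.
3d50b54 is not among them, so fast-forward is not possible.

No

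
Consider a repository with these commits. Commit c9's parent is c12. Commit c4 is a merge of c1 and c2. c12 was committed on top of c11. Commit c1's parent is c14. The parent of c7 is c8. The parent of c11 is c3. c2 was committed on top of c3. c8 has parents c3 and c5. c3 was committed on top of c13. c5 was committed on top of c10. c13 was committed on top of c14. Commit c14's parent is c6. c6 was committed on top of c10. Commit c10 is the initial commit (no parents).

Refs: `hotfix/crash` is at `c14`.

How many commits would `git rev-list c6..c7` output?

Reachable from c7: {c10, c13, c14, c3, c5, c6, c7, c8}.
Reachable from c6: {c10, c6}.
In c7's history but not c6's: {c13, c14, c3, c5, c7, c8} — 6 commits.

6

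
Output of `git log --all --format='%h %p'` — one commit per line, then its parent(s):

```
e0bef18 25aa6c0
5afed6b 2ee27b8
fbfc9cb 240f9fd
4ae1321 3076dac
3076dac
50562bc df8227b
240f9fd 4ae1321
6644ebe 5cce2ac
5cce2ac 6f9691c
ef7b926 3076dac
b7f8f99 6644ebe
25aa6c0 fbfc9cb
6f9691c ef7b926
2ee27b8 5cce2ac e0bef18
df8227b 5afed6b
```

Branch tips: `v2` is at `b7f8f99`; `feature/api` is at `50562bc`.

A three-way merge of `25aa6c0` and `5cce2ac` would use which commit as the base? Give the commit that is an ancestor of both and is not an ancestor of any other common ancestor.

Ancestors of 25aa6c0: {240f9fd, 25aa6c0, 3076dac, 4ae1321, fbfc9cb}.
Ancestors of 5cce2ac: {3076dac, 5cce2ac, 6f9691c, ef7b926}.
Common ancestors: {3076dac}.
The only common ancestor is 3076dac, so it is the merge base.

3076dac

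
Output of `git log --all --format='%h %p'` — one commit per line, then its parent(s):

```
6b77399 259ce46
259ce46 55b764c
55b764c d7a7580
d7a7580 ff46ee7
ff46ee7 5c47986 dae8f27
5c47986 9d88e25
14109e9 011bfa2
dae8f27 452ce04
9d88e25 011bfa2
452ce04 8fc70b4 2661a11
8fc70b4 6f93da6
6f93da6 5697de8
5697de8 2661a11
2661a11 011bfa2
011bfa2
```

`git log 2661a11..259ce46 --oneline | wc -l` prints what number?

11

Reachable from 259ce46: {011bfa2, 259ce46, 2661a11, 452ce04, 55b764c, 5697de8, 5c47986, 6f93da6, 8fc70b4, 9d88e25, d7a7580, dae8f27, ff46ee7}.
Reachable from 2661a11: {011bfa2, 2661a11}.
In 259ce46's history but not 2661a11's: {259ce46, 452ce04, 55b764c, 5697de8, 5c47986, 6f93da6, 8fc70b4, 9d88e25, d7a7580, dae8f27, ff46ee7} — 11 commits.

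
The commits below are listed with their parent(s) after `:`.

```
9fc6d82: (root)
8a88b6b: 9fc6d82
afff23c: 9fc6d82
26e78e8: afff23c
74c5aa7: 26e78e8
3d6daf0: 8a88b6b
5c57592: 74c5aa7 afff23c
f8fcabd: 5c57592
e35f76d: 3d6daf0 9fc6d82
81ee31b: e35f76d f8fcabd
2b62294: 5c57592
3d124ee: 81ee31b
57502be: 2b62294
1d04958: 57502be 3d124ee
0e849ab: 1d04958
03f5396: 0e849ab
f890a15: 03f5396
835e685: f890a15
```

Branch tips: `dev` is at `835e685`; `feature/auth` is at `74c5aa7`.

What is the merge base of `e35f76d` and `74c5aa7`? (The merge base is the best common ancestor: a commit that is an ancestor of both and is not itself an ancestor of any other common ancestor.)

Ancestors of e35f76d: {3d6daf0, 8a88b6b, 9fc6d82, e35f76d}.
Ancestors of 74c5aa7: {26e78e8, 74c5aa7, 9fc6d82, afff23c}.
Common ancestors: {9fc6d82}.
The only common ancestor is 9fc6d82, so it is the merge base.

9fc6d82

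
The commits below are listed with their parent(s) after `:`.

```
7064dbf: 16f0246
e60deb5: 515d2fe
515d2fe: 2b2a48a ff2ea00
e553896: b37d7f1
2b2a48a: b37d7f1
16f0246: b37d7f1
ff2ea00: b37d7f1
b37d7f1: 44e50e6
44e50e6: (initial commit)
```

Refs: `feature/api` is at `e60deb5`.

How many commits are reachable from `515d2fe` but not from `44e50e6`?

Reachable from 515d2fe: {2b2a48a, 44e50e6, 515d2fe, b37d7f1, ff2ea00}.
Reachable from 44e50e6: {44e50e6}.
In 515d2fe's history but not 44e50e6's: {2b2a48a, 515d2fe, b37d7f1, ff2ea00} — 4 commits.

4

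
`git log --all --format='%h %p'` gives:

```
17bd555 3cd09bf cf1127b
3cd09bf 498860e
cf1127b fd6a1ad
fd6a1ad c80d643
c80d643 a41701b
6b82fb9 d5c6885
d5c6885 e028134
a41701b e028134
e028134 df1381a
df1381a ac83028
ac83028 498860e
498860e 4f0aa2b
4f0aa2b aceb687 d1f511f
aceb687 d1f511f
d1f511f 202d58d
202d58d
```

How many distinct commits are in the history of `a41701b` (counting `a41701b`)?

Walking parent pointers from a41701b: reachable set = {202d58d, 498860e, 4f0aa2b, a41701b, ac83028, aceb687, d1f511f, df1381a, e028134}.
That is 9 commits.

9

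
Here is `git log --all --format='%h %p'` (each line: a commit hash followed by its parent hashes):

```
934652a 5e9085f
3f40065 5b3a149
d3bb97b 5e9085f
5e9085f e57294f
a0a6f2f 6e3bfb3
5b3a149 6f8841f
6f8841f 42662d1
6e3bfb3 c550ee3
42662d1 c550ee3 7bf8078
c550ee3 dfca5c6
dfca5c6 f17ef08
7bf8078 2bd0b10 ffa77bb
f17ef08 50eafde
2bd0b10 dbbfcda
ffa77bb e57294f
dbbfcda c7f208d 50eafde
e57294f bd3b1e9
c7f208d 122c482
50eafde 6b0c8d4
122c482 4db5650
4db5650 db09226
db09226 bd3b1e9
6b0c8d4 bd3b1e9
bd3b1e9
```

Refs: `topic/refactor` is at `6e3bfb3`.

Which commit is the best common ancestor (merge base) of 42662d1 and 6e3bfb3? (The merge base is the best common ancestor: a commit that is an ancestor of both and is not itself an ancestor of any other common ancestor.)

c550ee3

Ancestors of 42662d1: {122c482, 2bd0b10, 42662d1, 4db5650, 50eafde, 6b0c8d4, 7bf8078, bd3b1e9, c550ee3, c7f208d, db09226, dbbfcda, dfca5c6, e57294f, f17ef08, ffa77bb}.
Ancestors of 6e3bfb3: {50eafde, 6b0c8d4, 6e3bfb3, bd3b1e9, c550ee3, dfca5c6, f17ef08}.
Common ancestors: {50eafde, 6b0c8d4, bd3b1e9, c550ee3, dfca5c6, f17ef08}.
Among these, c550ee3 is not an ancestor of any other common ancestor — it is the merge base.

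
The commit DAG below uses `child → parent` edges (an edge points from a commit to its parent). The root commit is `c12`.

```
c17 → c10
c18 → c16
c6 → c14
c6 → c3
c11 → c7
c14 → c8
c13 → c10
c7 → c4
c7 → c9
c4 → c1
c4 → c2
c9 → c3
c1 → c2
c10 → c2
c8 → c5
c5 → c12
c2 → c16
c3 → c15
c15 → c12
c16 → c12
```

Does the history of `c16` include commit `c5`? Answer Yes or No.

Ancestors of c16: {c12, c16}.
c5 is not in that set, so it is not an ancestor of c16.

No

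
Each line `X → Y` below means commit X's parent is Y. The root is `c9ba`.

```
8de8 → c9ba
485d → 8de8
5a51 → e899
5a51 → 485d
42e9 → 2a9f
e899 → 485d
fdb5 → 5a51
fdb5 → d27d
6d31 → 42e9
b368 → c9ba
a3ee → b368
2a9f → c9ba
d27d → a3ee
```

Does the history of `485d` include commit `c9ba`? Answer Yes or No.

Yes

Ancestors of 485d (commits reachable by following parents): {485d, 8de8, c9ba}.
c9ba is in that set, so it is an ancestor of 485d.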